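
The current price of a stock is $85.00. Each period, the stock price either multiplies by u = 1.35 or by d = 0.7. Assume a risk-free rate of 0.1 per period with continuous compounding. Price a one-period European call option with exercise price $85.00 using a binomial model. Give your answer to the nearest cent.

Risk-neutral probability p = (e^0.1 − 0.7)/(1.35 − 0.7) = 0.4052/0.6500 = 0.6233
Terminal stock prices: S_u = 114.8, S_d = 59.5
Terminal payoffs (S − K): max(29.75, 0) = 29.75, max(-25.5, 0) = 0
Node 0 (S = 85): V_0 = e^(−0.1)·[0.6233·29.7500 + 0.3767·0.0000] = 16.7796

$16.78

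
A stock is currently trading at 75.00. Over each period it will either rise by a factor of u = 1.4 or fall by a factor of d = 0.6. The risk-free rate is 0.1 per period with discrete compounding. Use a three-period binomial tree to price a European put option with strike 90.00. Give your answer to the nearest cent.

Risk-neutral probability p = (1 + 0.1 − 0.6)/(1.4 − 0.6) = 0.5000/0.8000 = 0.6250
Terminal stock prices: S_uuu = 205.8, S_uud = 88.2, S_udd = 37.8, S_ddd = 16.2
Terminal payoffs (K − S): max(-115.8, 0) = 0, max(1.8, 0) = 1.8, max(52.2, 0) = 52.2, max(73.8, 0) = 73.8
Node uu (S = 147): V_uu = 1/1.1·[0.6250·0.0000 + 0.3750·1.8000] = 0.6136
Node ud (S = 63): V_ud = 1/1.1·[0.6250·1.8000 + 0.3750·52.2000] = 18.8182
Node dd (S = 27): V_dd = 1/1.1·[0.6250·52.2000 + 0.3750·73.8000] = 54.8182
Node u (S = 105): V_u = 1/1.1·[0.6250·0.6136 + 0.3750·18.8182] = 6.7639
Node d (S = 45): V_d = 1/1.1·[0.6250·18.8182 + 0.3750·54.8182] = 29.3802
Node 0 (S = 75): V_0 = 1/1.1·[0.6250·6.7639 + 0.3750·29.3802] = 13.8591

13.86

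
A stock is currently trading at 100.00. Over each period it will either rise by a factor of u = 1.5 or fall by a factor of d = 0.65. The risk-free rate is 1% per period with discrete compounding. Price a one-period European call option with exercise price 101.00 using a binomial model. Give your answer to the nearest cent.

20.55

Risk-neutral probability p = (1 + 0.01 − 0.65)/(1.5 − 0.65) = 0.3600/0.8500 = 0.4235
Terminal stock prices: S_u = 150, S_d = 65
Terminal payoffs (S − K): max(49, 0) = 49, max(-36, 0) = 0
Node 0 (S = 100): V_0 = 1/1.01·[0.4235·49.0000 + 0.5765·0.0000] = 20.5475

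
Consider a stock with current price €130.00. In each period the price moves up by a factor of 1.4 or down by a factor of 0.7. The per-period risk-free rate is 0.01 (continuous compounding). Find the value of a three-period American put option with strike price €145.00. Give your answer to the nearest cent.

€39.62

Risk-neutral probability p = (e^0.01 − 0.7)/(1.4 − 0.7) = 0.3101/0.7000 = 0.4429
Terminal stock prices: S_uuu = 356.7, S_uud = 178.4, S_udd = 89.18, S_ddd = 44.59
Terminal payoffs (K − S): max(-211.7, 0) = 0, max(-33.36, 0) = 0, max(55.82, 0) = 55.82, max(100.4, 0) = 100.4
Node uu (S = 254.8): continuation = e^(−0.01)·[0.4429·0.0000 + 0.5571·0.0000] = 0.0000; exercise value = 0.0000 ≤ continuation, so V_uu = 0.0000
Node ud (S = 127.4): continuation = e^(−0.01)·[0.4429·0.0000 + 0.5571·55.8200] = 30.7863; exercise value = 17.6000 ≤ continuation, so V_ud = 30.7863
Node dd (S = 63.7): continuation = e^(−0.01)·[0.4429·55.8200 + 0.5571·100.4100] = 79.8572; exercise value = 81.3000 > continuation, so V_dd = 81.3000 (exercise)
Node u (S = 182): continuation = e^(−0.01)·[0.4429·0.0000 + 0.5571·30.7863] = 16.9795; exercise value = 0.0000 ≤ continuation, so V_u = 16.9795
Node d (S = 91): continuation = e^(−0.01)·[0.4429·30.7863 + 0.5571·81.3000] = 58.3397; exercise value = 54.0000 ≤ continuation, so V_d = 58.3397
Node 0 (S = 130): continuation = e^(−0.01)·[0.4429·16.9795 + 0.5571·58.3397] = 39.6219; exercise value = 15.0000 ≤ continuation, so V_0 = 39.6219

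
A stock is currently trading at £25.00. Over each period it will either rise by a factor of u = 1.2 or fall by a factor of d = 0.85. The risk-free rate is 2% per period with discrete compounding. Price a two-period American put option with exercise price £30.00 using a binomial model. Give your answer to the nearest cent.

Risk-neutral probability p = (1 + 0.02 − 0.85)/(1.2 − 0.85) = 0.1700/0.3500 = 0.4857
Terminal stock prices: S_uu = 36, S_ud = 25.5, S_dd = 18.06
Terminal payoffs (K − S): max(-6, 0) = 0, max(4.5, 0) = 4.5, max(11.94, 0) = 11.94
Node u (S = 30): continuation = 1/1.02·[0.4857·0.0000 + 0.5143·4.5000] = 2.2689; exercise value = 0.0000 ≤ continuation, so V_u = 2.2689
Node d (S = 21.25): continuation = 1/1.02·[0.4857·4.5000 + 0.5143·11.9375] = 8.1618; exercise value = 8.7500 > continuation, so V_d = 8.7500 (exercise)
Node 0 (S = 25): continuation = 1/1.02·[0.4857·2.2689 + 0.5143·8.7500] = 5.4922; exercise value = 5.0000 ≤ continuation, so V_0 = 5.4922

£5.49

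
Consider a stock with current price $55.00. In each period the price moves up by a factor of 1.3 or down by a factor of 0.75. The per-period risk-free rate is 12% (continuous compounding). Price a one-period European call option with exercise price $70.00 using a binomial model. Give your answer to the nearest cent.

$0.91

Risk-neutral probability p = (e^0.12 − 0.75)/(1.3 − 0.75) = 0.3775/0.5500 = 0.6864
Terminal stock prices: S_u = 71.5, S_d = 41.25
Terminal payoffs (S − K): max(1.5, 0) = 1.5, max(-28.75, 0) = 0
Node 0 (S = 55): V_0 = e^(−0.12)·[0.6864·1.5000 + 0.3136·0.0000] = 0.9131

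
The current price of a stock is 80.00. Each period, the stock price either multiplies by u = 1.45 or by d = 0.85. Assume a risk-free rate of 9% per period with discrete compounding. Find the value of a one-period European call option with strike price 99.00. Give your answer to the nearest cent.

Risk-neutral probability p = (1 + 0.09 − 0.85)/(1.45 − 0.85) = 0.2400/0.6000 = 0.4000
Terminal stock prices: S_u = 116, S_d = 68
Terminal payoffs (S − K): max(17, 0) = 17, max(-31, 0) = 0
Node 0 (S = 80): V_0 = 1/1.09·[0.4000·17.0000 + 0.6000·0.0000] = 6.2385

6.24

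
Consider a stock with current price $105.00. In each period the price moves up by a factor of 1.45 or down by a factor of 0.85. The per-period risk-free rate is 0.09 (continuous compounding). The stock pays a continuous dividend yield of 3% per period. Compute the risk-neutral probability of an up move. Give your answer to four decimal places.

Per-period risk-free factor R = e^0.09 = 1.0942; dividend-adjusted growth = e^(0.09−0.03) = 1.0618.
Risk-neutral probability p = (1.0618 − 0.85)/(1.45 − 0.85) = 0.2118/0.6000 = 0.3531

p = 0.3531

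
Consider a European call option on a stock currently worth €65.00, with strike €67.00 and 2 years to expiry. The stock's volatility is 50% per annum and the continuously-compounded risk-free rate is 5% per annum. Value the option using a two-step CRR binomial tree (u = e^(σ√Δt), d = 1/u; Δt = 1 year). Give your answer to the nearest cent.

€18.07

CRR parameters: u = e^(σ√Δt) = e^(0.5·√1) = 1.6487, d = 1/u = 0.6065
Per-period rate: rΔt = 0.05·1 = 0.05, so R = e^0.05 = 1.0513
Risk-neutral probability p = (e^0.05 − 0.6065)/(1.6487 − 0.6065) = 0.4447/1.0422 = 0.4267
Terminal stock prices: S_uu = 176.7, S_ud = 65, S_dd = 23.91
Terminal payoffs (S − K): max(109.7, 0) = 109.7, max(-2, 0) = 0, max(-43.09, 0) = 0
Node u (S = 107.2): V_u = e^(−0.05)·[0.4267·109.6883 + 0.5733·0.0000] = 44.5251
Node d (S = 39.42): V_d = e^(−0.05)·[0.4267·0.0000 + 0.5733·0.0000] = 0.0000
Node 0 (S = 65): V_0 = e^(−0.05)·[0.4267·44.5251 + 0.5733·0.0000] = 18.0738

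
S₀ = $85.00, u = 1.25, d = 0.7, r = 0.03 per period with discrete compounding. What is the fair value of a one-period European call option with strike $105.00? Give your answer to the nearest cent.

$0.73

Risk-neutral probability p = (1 + 0.03 − 0.7)/(1.25 − 0.7) = 0.3300/0.5500 = 0.6000
Terminal stock prices: S_u = 106.2, S_d = 59.5
Terminal payoffs (S − K): max(1.25, 0) = 1.25, max(-45.5, 0) = 0
Node 0 (S = 85): V_0 = 1/1.03·[0.6000·1.2500 + 0.4000·0.0000] = 0.7282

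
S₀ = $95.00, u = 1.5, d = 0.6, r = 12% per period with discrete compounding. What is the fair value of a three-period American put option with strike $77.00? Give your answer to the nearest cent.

$9.85

Risk-neutral probability p = (1 + 0.12 − 0.6)/(1.5 − 0.6) = 0.5200/0.9000 = 0.5778
Terminal stock prices: S_uuu = 320.6, S_uud = 128.2, S_udd = 51.3, S_ddd = 20.52
Terminal payoffs (K − S): max(-243.6, 0) = 0, max(-51.25, 0) = 0, max(25.7, 0) = 25.7, max(56.48, 0) = 56.48
Node uu (S = 213.8): continuation = 1/1.12·[0.5778·0.0000 + 0.4222·0.0000] = 0.0000; exercise value = 0.0000 ≤ continuation, so V_uu = 0.0000
Node ud (S = 85.5): continuation = 1/1.12·[0.5778·0.0000 + 0.4222·25.7000] = 9.6885; exercise value = 0.0000 ≤ continuation, so V_ud = 9.6885
Node dd (S = 34.2): continuation = 1/1.12·[0.5778·25.7000 + 0.4222·56.4800] = 34.5500; exercise value = 42.8000 > continuation, so V_dd = 42.8000 (exercise)
Node u (S = 142.5): continuation = 1/1.12·[0.5778·0.0000 + 0.4222·9.6885] = 3.6524; exercise value = 0.0000 ≤ continuation, so V_u = 3.6524
Node d (S = 57): continuation = 1/1.12·[0.5778·9.6885 + 0.4222·42.8000] = 21.1330; exercise value = 20.0000 ≤ continuation, so V_d = 21.1330
Node 0 (S = 95): continuation = 1/1.12·[0.5778·3.6524 + 0.4222·21.1330] = 9.8510; exercise value = 0.0000 ≤ continuation, so V_0 = 9.8510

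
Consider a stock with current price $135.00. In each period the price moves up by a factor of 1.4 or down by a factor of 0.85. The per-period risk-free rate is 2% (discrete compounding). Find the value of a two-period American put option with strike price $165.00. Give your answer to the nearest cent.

$34.93

Risk-neutral probability p = (1 + 0.02 − 0.85)/(1.4 − 0.85) = 0.1700/0.5500 = 0.3091
Terminal stock prices: S_uu = 264.6, S_ud = 160.7, S_dd = 97.54
Terminal payoffs (K − S): max(-99.6, 0) = 0, max(4.35, 0) = 4.35, max(67.46, 0) = 67.46
Node u (S = 189): continuation = 1/1.02·[0.3091·0.0000 + 0.6909·4.3500] = 2.9465; exercise value = 0.0000 ≤ continuation, so V_u = 2.9465
Node d (S = 114.8): continuation = 1/1.02·[0.3091·4.3500 + 0.6909·67.4625] = 47.0147; exercise value = 50.2500 > continuation, so V_d = 50.2500 (exercise)
Node 0 (S = 135): continuation = 1/1.02·[0.3091·2.9465 + 0.6909·50.2500] = 34.9303; exercise value = 30.0000 ≤ continuation, so V_0 = 34.9303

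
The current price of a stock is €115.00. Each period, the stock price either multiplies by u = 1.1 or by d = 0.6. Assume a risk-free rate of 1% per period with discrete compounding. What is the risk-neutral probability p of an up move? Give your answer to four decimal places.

p = 0.8200

Risk-neutral probability p = (1 + 0.01 − 0.6)/(1.1 − 0.6) = 0.4100/0.5000 = 0.8200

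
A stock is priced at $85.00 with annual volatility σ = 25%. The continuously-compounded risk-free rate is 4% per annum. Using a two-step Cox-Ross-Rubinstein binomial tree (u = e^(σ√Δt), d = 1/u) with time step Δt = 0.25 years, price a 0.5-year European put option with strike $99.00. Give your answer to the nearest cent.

$14.61

CRR parameters: u = e^(σ√Δt) = e^(0.25·√0.25) = 1.1331, d = 1/u = 0.8825
Per-period rate: rΔt = 0.04·0.25 = 0.01, so R = e^0.01 = 1.0101
Risk-neutral probability p = (e^0.01 − 0.8825)/(1.1331 − 0.8825) = 0.1276/0.2507 = 0.5089
Terminal stock prices: S_uu = 109.1, S_ud = 85, S_dd = 66.2
Terminal payoffs (K − S): max(-10.14, 0) = 0, max(14, 0) = 14, max(32.8, 0) = 32.8
Node u (S = 96.32): V_u = e^(−0.01)·[0.5089·0.0000 + 0.4911·14.0000] = 6.8072
Node d (S = 75.01): V_d = e^(−0.01)·[0.5089·14.0000 + 0.4911·32.8019] = 23.0027
Node 0 (S = 85): V_0 = e^(−0.01)·[0.5089·6.8072 + 0.4911·23.0027] = 14.6141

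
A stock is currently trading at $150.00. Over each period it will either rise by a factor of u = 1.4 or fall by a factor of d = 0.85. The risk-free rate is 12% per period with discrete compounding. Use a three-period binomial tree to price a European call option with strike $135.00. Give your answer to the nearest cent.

Risk-neutral probability p = (1 + 0.12 − 0.85)/(1.4 − 0.85) = 0.2700/0.5500 = 0.4909
Terminal stock prices: S_uuu = 411.6, S_uud = 249.9, S_udd = 151.7, S_ddd = 92.12
Terminal payoffs (S − K): max(276.6, 0) = 276.6, max(114.9, 0) = 114.9, max(16.72, 0) = 16.72, max(-42.88, 0) = 0
Node uu (S = 294): V_uu = 1/1.12·[0.4909·276.6000 + 0.5091·114.9000] = 173.4643
Node ud (S = 178.5): V_ud = 1/1.12·[0.4909·114.9000 + 0.5091·16.7250] = 57.9643
Node dd (S = 108.4): V_dd = 1/1.12·[0.4909·16.7250 + 0.5091·0.0000] = 7.3308
Node u (S = 210): V_u = 1/1.12·[0.4909·173.4643 + 0.5091·57.9643] = 102.3788
Node d (S = 127.5): V_d = 1/1.12·[0.4909·57.9643 + 0.5091·7.3308] = 28.7386
Node 0 (S = 150): V_0 = 1/1.12·[0.4909·102.3788 + 0.5091·28.7386] = 57.9368

$57.94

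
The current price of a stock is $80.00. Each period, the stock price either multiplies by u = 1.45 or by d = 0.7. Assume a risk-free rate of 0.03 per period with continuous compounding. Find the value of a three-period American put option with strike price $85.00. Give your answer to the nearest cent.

Risk-neutral probability p = (e^0.03 − 0.7)/(1.45 − 0.7) = 0.3305/0.7500 = 0.4406
Terminal stock prices: S_uuu = 243.9, S_uud = 117.7, S_udd = 56.84, S_ddd = 27.44
Terminal payoffs (K − S): max(-158.9, 0) = 0, max(-32.74, 0) = 0, max(28.16, 0) = 28.16, max(57.56, 0) = 57.56
Node uu (S = 168.2): continuation = e^(−0.03)·[0.4406·0.0000 + 0.5594·0.0000] = 0.0000; exercise value = 0.0000 ≤ continuation, so V_uu = 0.0000
Node ud (S = 81.2): continuation = e^(−0.03)·[0.4406·0.0000 + 0.5594·28.1600] = 15.2870; exercise value = 3.8000 ≤ continuation, so V_ud = 15.2870
Node dd (S = 39.2): continuation = e^(−0.03)·[0.4406·28.1600 + 0.5594·57.5600] = 43.2879; exercise value = 45.8000 > continuation, so V_dd = 45.8000 (exercise)
Node u (S = 116): continuation = e^(−0.03)·[0.4406·0.0000 + 0.5594·15.2870] = 8.2987; exercise value = 0.0000 ≤ continuation, so V_u = 8.2987
Node d (S = 56): continuation = e^(−0.03)·[0.4406·15.2870 + 0.5594·45.8000] = 31.3995; exercise value = 29.0000 ≤ continuation, so V_d = 31.3995
Node 0 (S = 80): continuation = e^(−0.03)·[0.4406·8.2987 + 0.5594·31.3995] = 20.5940; exercise value = 5.0000 ≤ continuation, so V_0 = 20.5940

$20.59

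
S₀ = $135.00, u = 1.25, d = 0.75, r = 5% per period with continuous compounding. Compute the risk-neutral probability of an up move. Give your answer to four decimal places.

p = 0.6025

Risk-neutral probability p = (e^0.05 − 0.75)/(1.25 − 0.75) = 0.3013/0.5000 = 0.6025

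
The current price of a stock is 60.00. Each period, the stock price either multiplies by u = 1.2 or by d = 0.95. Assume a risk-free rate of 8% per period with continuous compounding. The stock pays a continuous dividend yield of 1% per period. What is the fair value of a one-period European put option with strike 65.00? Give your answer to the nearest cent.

Per-period risk-free factor R = e^0.08 = 1.0833; dividend-adjusted growth = e^(0.08−0.01) = 1.0725.
Risk-neutral probability p = (1.0725 − 0.95)/(1.2 − 0.95) = 0.1225/0.2500 = 0.4900
Terminal stock prices: S_u = 72, S_d = 57
Terminal payoffs (K − S): max(-7, 0) = 0, max(8, 0) = 8
Node 0 (S = 60): V_0 = e^(−0.08)·[0.4900·0.0000 + 0.5100·8.0000] = 3.7661

3.77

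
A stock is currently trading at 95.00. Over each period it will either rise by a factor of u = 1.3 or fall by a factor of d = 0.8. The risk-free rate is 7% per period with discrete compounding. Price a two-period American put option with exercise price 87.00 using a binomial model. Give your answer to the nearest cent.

4.84

Risk-neutral probability p = (1 + 0.07 − 0.8)/(1.3 − 0.8) = 0.2700/0.5000 = 0.5400
Terminal stock prices: S_uu = 160.6, S_ud = 98.8, S_dd = 60.8
Terminal payoffs (K − S): max(-73.55, 0) = 0, max(-11.8, 0) = 0, max(26.2, 0) = 26.2
Node u (S = 123.5): continuation = 1/1.07·[0.5400·0.0000 + 0.4600·0.0000] = 0.0000; exercise value = 0.0000 ≤ continuation, so V_u = 0.0000
Node d (S = 76): continuation = 1/1.07·[0.5400·0.0000 + 0.4600·26.2000] = 11.2636; exercise value = 11.0000 ≤ continuation, so V_d = 11.2636
Node 0 (S = 95): continuation = 1/1.07·[0.5400·0.0000 + 0.4600·11.2636] = 4.8423; exercise value = 0.0000 ≤ continuation, so V_0 = 4.8423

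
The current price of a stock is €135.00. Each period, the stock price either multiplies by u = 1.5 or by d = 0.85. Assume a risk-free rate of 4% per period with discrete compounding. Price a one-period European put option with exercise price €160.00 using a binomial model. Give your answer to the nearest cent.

€30.79

Risk-neutral probability p = (1 + 0.04 − 0.85)/(1.5 − 0.85) = 0.1900/0.6500 = 0.2923
Terminal stock prices: S_u = 202.5, S_d = 114.8
Terminal payoffs (K − S): max(-42.5, 0) = 0, max(45.25, 0) = 45.25
Node 0 (S = 135): V_0 = 1/1.04·[0.2923·0.0000 + 0.7077·45.2500] = 30.7914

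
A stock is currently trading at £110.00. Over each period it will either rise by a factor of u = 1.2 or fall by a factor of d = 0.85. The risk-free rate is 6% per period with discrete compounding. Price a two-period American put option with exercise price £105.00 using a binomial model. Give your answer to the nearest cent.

£4.34

Risk-neutral probability p = (1 + 0.06 − 0.85)/(1.2 − 0.85) = 0.2100/0.3500 = 0.6000
Terminal stock prices: S_uu = 158.4, S_ud = 112.2, S_dd = 79.47
Terminal payoffs (K − S): max(-53.4, 0) = 0, max(-7.2, 0) = 0, max(25.53, 0) = 25.53
Node u (S = 132): continuation = 1/1.06·[0.6000·0.0000 + 0.4000·0.0000] = 0.0000; exercise value = 0.0000 ≤ continuation, so V_u = 0.0000
Node d (S = 93.5): continuation = 1/1.06·[0.6000·0.0000 + 0.4000·25.5250] = 9.6321; exercise value = 11.5000 > continuation, so V_d = 11.5000 (exercise)
Node 0 (S = 110): continuation = 1/1.06·[0.6000·0.0000 + 0.4000·11.5000] = 4.3396; exercise value = 0.0000 ≤ continuation, so V_0 = 4.3396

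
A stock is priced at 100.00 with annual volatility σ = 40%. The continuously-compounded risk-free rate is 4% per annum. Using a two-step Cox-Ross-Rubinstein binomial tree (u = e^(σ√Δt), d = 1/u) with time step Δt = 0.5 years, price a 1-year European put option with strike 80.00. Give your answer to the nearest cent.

CRR parameters: u = e^(σ√Δt) = e^(0.4·√0.5) = 1.3269, d = 1/u = 0.7536
Per-period rate: rΔt = 0.04·0.5 = 0.02, so R = e^0.02 = 1.0202
Risk-neutral probability p = (e^0.02 − 0.7536)/(1.3269 − 0.7536) = 0.2666/0.5733 = 0.4650
Terminal stock prices: S_uu = 176.1, S_ud = 100, S_dd = 56.8
Terminal payoffs (K − S): max(-96.07, 0) = 0, max(-20, 0) = 0, max(23.2, 0) = 23.2
Node u (S = 132.7): V_u = e^(−0.02)·[0.4650·0.0000 + 0.5350·0.0000] = 0.0000
Node d (S = 75.36): V_d = e^(−0.02)·[0.4650·0.0000 + 0.5350·23.2029] = 12.1678
Node 0 (S = 100): V_0 = e^(−0.02)·[0.4650·0.0000 + 0.5350·12.1678] = 6.3809

6.38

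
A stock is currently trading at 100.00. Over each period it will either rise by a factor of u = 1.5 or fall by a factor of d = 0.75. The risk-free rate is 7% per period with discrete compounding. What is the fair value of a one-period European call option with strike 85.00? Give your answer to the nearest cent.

25.92

Risk-neutral probability p = (1 + 0.07 − 0.75)/(1.5 − 0.75) = 0.3200/0.7500 = 0.4267
Terminal stock prices: S_u = 150, S_d = 75
Terminal payoffs (S − K): max(65, 0) = 65, max(-10, 0) = 0
Node 0 (S = 100): V_0 = 1/1.07·[0.4267·65.0000 + 0.5733·0.0000] = 25.9190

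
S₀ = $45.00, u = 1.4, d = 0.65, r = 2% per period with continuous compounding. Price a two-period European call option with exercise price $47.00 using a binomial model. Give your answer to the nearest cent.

Risk-neutral probability p = (e^0.02 − 0.65)/(1.4 − 0.65) = 0.3702/0.7500 = 0.4936
Terminal stock prices: S_uu = 88.2, S_ud = 40.95, S_dd = 19.01
Terminal payoffs (S − K): max(41.2, 0) = 41.2, max(-6.05, 0) = 0, max(-27.99, 0) = 0
Node u (S = 63): V_u = e^(−0.02)·[0.4936·41.2000 + 0.5064·0.0000] = 19.9337
Node d (S = 29.25): V_d = e^(−0.02)·[0.4936·0.0000 + 0.5064·0.0000] = 0.0000
Node 0 (S = 45): V_0 = e^(−0.02)·[0.4936·19.9337 + 0.5064·0.0000] = 9.6445

$9.64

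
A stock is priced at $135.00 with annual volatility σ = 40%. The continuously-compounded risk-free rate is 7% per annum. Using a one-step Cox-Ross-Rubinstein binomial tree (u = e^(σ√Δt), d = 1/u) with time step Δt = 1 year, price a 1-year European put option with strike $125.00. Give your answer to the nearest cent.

CRR parameters: u = e^(σ√Δt) = e^(0.4·√1) = 1.4918, d = 1/u = 0.6703
Per-period rate: rΔt = 0.07·1 = 0.07, so R = e^0.07 = 1.0725
Risk-neutral probability p = (e^0.07 − 0.6703)/(1.4918 − 0.6703) = 0.4022/0.8215 = 0.4896
Terminal stock prices: S_u = 201.4, S_d = 90.49
Terminal payoffs (K − S): max(-76.4, 0) = 0, max(34.51, 0) = 34.51
Node 0 (S = 135): V_0 = e^(−0.07)·[0.4896·0.0000 + 0.5104·34.5068] = 16.4224

$16.42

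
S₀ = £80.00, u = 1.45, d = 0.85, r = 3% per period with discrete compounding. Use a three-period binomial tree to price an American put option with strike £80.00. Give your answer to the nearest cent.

£10.25

Risk-neutral probability p = (1 + 0.03 − 0.85)/(1.45 − 0.85) = 0.1800/0.6000 = 0.3000
Terminal stock prices: S_uuu = 243.9, S_uud = 143, S_udd = 83.81, S_ddd = 49.13
Terminal payoffs (K − S): max(-163.9, 0) = 0, max(-62.97, 0) = 0, max(-3.81, 0) = 0, max(30.87, 0) = 30.87
Node uu (S = 168.2): continuation = 1/1.03·[0.3000·0.0000 + 0.7000·0.0000] = 0.0000; exercise value = 0.0000 ≤ continuation, so V_uu = 0.0000
Node ud (S = 98.6): continuation = 1/1.03·[0.3000·0.0000 + 0.7000·0.0000] = 0.0000; exercise value = 0.0000 ≤ continuation, so V_ud = 0.0000
Node dd (S = 57.8): continuation = 1/1.03·[0.3000·0.0000 + 0.7000·30.8700] = 20.9796; exercise value = 22.2000 > continuation, so V_dd = 22.2000 (exercise)
Node u (S = 116): continuation = 1/1.03·[0.3000·0.0000 + 0.7000·0.0000] = 0.0000; exercise value = 0.0000 ≤ continuation, so V_u = 0.0000
Node d (S = 68): continuation = 1/1.03·[0.3000·0.0000 + 0.7000·22.2000] = 15.0874; exercise value = 12.0000 ≤ continuation, so V_d = 15.0874
Node 0 (S = 80): continuation = 1/1.03·[0.3000·0.0000 + 0.7000·15.0874] = 10.2536; exercise value = 0.0000 ≤ continuation, so V_0 = 10.2536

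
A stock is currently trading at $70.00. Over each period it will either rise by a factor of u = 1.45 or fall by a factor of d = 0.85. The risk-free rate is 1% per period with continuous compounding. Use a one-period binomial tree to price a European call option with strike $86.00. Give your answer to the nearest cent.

Risk-neutral probability p = (e^0.01 − 0.85)/(1.45 − 0.85) = 0.1601/0.6000 = 0.2668
Terminal stock prices: S_u = 101.5, S_d = 59.5
Terminal payoffs (S − K): max(15.5, 0) = 15.5, max(-26.5, 0) = 0
Node 0 (S = 70): V_0 = e^(−0.01)·[0.2668·15.5000 + 0.7332·0.0000] = 4.0935

$4.09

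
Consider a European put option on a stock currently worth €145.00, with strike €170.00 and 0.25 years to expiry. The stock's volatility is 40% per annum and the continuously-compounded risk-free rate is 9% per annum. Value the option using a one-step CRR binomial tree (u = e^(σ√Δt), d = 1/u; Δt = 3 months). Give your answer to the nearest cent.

CRR parameters: u = e^(σ√Δt) = e^(0.4·√0.25) = 1.2214, d = 1/u = 0.8187
Per-period rate: rΔt = 0.09·0.25 = 0.0225, so R = e^0.0225 = 1.0228
Risk-neutral probability p = (e^0.0225 − 0.8187)/(1.2214 − 0.8187) = 0.2040/0.4027 = 0.5067
Terminal stock prices: S_u = 177.1, S_d = 118.7
Terminal payoffs (K − S): max(-7.103, 0) = 0, max(51.28, 0) = 51.28
Node 0 (S = 145): V_0 = e^(−0.0225)·[0.5067·0.0000 + 0.4933·51.2840] = 24.7368

€24.74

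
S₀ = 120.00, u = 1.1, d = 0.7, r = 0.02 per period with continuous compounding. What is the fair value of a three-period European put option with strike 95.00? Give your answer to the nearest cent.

Risk-neutral probability p = (e^0.02 − 0.7)/(1.1 − 0.7) = 0.3202/0.4000 = 0.8005
Terminal stock prices: S_uuu = 159.7, S_uud = 101.6, S_udd = 64.68, S_ddd = 41.16
Terminal payoffs (K − S): max(-64.72, 0) = 0, max(-6.64, 0) = 0, max(30.32, 0) = 30.32, max(53.84, 0) = 53.84
Node uu (S = 145.2): V_uu = e^(−0.02)·[0.8005·0.0000 + 0.1995·0.0000] = 0.0000
Node ud (S = 92.4): V_ud = e^(−0.02)·[0.8005·0.0000 + 0.1995·30.3200] = 5.9290
Node dd (S = 58.8): V_dd = e^(−0.02)·[0.8005·30.3200 + 0.1995·53.8400] = 34.3189
Node u (S = 132): V_u = e^(−0.02)·[0.8005·0.0000 + 0.1995·5.9290] = 1.1594
Node d (S = 84): V_d = e^(−0.02)·[0.8005·5.9290 + 0.1995·34.3189] = 11.3631
Node 0 (S = 120): V_0 = e^(−0.02)·[0.8005·1.1594 + 0.1995·11.3631] = 3.1317

3.13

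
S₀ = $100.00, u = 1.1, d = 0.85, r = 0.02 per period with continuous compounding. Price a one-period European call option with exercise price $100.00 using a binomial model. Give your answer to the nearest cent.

$6.67

Risk-neutral probability p = (e^0.02 − 0.85)/(1.1 − 0.85) = 0.1702/0.2500 = 0.6808
Terminal stock prices: S_u = 110, S_d = 85
Terminal payoffs (S − K): max(10, 0) = 10, max(-15, 0) = 0
Node 0 (S = 100): V_0 = e^(−0.02)·[0.6808·10.0000 + 0.3192·0.0000] = 6.6732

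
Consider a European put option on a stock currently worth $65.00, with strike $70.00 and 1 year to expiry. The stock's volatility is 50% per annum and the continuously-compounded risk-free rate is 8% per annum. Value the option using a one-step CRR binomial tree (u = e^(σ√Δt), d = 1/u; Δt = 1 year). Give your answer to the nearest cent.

$15.31

CRR parameters: u = e^(σ√Δt) = e^(0.5·√1) = 1.6487, d = 1/u = 0.6065
Per-period rate: rΔt = 0.08·1 = 0.08, so R = e^0.08 = 1.0833
Risk-neutral probability p = (e^0.08 − 0.6065)/(1.6487 − 0.6065) = 0.4768/1.0422 = 0.4575
Terminal stock prices: S_u = 107.2, S_d = 39.42
Terminal payoffs (K − S): max(-37.17, 0) = 0, max(30.58, 0) = 30.58
Node 0 (S = 65): V_0 = e^(−0.08)·[0.4575·0.0000 + 0.5425·30.5755] = 15.3132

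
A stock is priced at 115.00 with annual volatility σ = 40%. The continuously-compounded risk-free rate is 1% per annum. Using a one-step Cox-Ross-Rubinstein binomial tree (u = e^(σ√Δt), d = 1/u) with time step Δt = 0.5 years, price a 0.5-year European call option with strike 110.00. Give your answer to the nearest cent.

18.58

CRR parameters: u = e^(σ√Δt) = e^(0.4·√0.5) = 1.3269, d = 1/u = 0.7536
Per-period rate: rΔt = 0.01·0.5 = 0.005, so R = e^0.005 = 1.0050
Risk-neutral probability p = (e^0.005 − 0.7536)/(1.3269 − 0.7536) = 0.2514/0.5733 = 0.4385
Terminal stock prices: S_u = 152.6, S_d = 86.67
Terminal payoffs (S − K): max(42.59, 0) = 42.59, max(-23.33, 0) = 0
Node 0 (S = 115): V_0 = e^(−0.005)·[0.4385·42.5931 + 0.5615·0.0000] = 18.5840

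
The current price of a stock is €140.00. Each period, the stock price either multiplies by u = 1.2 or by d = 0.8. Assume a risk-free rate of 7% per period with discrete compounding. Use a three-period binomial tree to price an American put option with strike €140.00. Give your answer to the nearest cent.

€10.39

Risk-neutral probability p = (1 + 0.07 − 0.8)/(1.2 − 0.8) = 0.2700/0.4000 = 0.6750
Terminal stock prices: S_uuu = 241.9, S_uud = 161.3, S_udd = 107.5, S_ddd = 71.68
Terminal payoffs (K − S): max(-101.9, 0) = 0, max(-21.28, 0) = 0, max(32.48, 0) = 32.48, max(68.32, 0) = 68.32
Node uu (S = 201.6): continuation = 1/1.07·[0.6750·0.0000 + 0.3250·0.0000] = 0.0000; exercise value = 0.0000 ≤ continuation, so V_uu = 0.0000
Node ud (S = 134.4): continuation = 1/1.07·[0.6750·0.0000 + 0.3250·32.4800] = 9.8654; exercise value = 5.6000 ≤ continuation, so V_ud = 9.8654
Node dd (S = 89.6): continuation = 1/1.07·[0.6750·32.4800 + 0.3250·68.3200] = 41.2411; exercise value = 50.4000 > continuation, so V_dd = 50.4000 (exercise)
Node u (S = 168): continuation = 1/1.07·[0.6750·0.0000 + 0.3250·9.8654] = 2.9965; exercise value = 0.0000 ≤ continuation, so V_u = 2.9965
Node d (S = 112): continuation = 1/1.07·[0.6750·9.8654 + 0.3250·50.4000] = 21.5319; exercise value = 28.0000 > continuation, so V_d = 28.0000 (exercise)
Node 0 (S = 140): continuation = 1/1.07·[0.6750·2.9965 + 0.3250·28.0000] = 10.3950; exercise value = 0.0000 ≤ continuation, so V_0 = 10.3950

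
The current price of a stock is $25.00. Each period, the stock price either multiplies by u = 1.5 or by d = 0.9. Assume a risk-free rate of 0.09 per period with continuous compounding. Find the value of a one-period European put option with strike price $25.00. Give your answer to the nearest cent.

Risk-neutral probability p = (e^0.09 − 0.9)/(1.5 − 0.9) = 0.1942/0.6000 = 0.3236
Terminal stock prices: S_u = 37.5, S_d = 22.5
Terminal payoffs (K − S): max(-12.5, 0) = 0, max(2.5, 0) = 2.5
Node 0 (S = 25): V_0 = e^(−0.09)·[0.3236·0.0000 + 0.6764·2.5000] = 1.5454

$1.55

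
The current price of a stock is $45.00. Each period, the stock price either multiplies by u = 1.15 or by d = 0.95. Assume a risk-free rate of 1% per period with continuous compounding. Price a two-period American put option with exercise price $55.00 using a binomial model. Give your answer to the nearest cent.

$10.00

Risk-neutral probability p = (e^0.01 − 0.95)/(1.15 − 0.95) = 0.0601/0.2000 = 0.3003
Terminal stock prices: S_uu = 59.51, S_ud = 49.16, S_dd = 40.61
Terminal payoffs (K − S): max(-4.512, 0) = 0, max(5.838, 0) = 5.838, max(14.39, 0) = 14.39
Node u (S = 51.75): continuation = e^(−0.01)·[0.3003·0.0000 + 0.6997·5.8375] = 4.0441; exercise value = 3.2500 ≤ continuation, so V_u = 4.0441
Node d (S = 42.75): continuation = e^(−0.01)·[0.3003·5.8375 + 0.6997·14.3875] = 11.7027; exercise value = 12.2500 > continuation, so V_d = 12.2500 (exercise)
Node 0 (S = 45): continuation = e^(−0.01)·[0.3003·4.0441 + 0.6997·12.2500] = 9.6888; exercise value = 10.0000 > continuation, so V_0 = 10.0000 (exercise)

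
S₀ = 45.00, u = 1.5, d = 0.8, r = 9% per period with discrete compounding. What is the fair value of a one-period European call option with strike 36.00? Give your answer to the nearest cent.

11.97

Risk-neutral probability p = (1 + 0.09 − 0.8)/(1.5 − 0.8) = 0.2900/0.7000 = 0.4143
Terminal stock prices: S_u = 67.5, S_d = 36
Terminal payoffs (S − K): max(31.5, 0) = 31.5, max(0, 0) = 0
Node 0 (S = 45): V_0 = 1/1.09·[0.4143·31.5000 + 0.5857·0.0000] = 11.9725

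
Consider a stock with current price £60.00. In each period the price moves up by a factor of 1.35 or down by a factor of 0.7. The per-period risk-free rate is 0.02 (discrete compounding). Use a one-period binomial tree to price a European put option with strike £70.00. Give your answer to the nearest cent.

Risk-neutral probability p = (1 + 0.02 − 0.7)/(1.35 − 0.7) = 0.3200/0.6500 = 0.4923
Terminal stock prices: S_u = 81, S_d = 42
Terminal payoffs (K − S): max(-11, 0) = 0, max(28, 0) = 28
Node 0 (S = 60): V_0 = 1/1.02·[0.4923·0.0000 + 0.5077·28.0000] = 13.9367

£13.94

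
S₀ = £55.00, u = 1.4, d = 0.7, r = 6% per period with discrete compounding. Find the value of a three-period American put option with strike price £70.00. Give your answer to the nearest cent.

£18.01

Risk-neutral probability p = (1 + 0.06 − 0.7)/(1.4 − 0.7) = 0.3600/0.7000 = 0.5143
Terminal stock prices: S_uuu = 150.9, S_uud = 75.46, S_udd = 37.73, S_ddd = 18.86
Terminal payoffs (K − S): max(-80.92, 0) = 0, max(-5.46, 0) = 0, max(32.27, 0) = 32.27, max(51.14, 0) = 51.14
Node uu (S = 107.8): continuation = 1/1.06·[0.5143·0.0000 + 0.4857·0.0000] = 0.0000; exercise value = 0.0000 ≤ continuation, so V_uu = 0.0000
Node ud (S = 53.9): continuation = 1/1.06·[0.5143·0.0000 + 0.4857·32.2700] = 14.7868; exercise value = 16.1000 > continuation, so V_ud = 16.1000 (exercise)
Node dd (S = 26.95): continuation = 1/1.06·[0.5143·32.2700 + 0.4857·51.1350] = 39.0877; exercise value = 43.0500 > continuation, so V_dd = 43.0500 (exercise)
Node u (S = 77): continuation = 1/1.06·[0.5143·0.0000 + 0.4857·16.1000] = 7.3774; exercise value = 0.0000 ≤ continuation, so V_u = 7.3774
Node d (S = 38.5): continuation = 1/1.06·[0.5143·16.1000 + 0.4857·43.0500] = 27.5377; exercise value = 31.5000 > continuation, so V_d = 31.5000 (exercise)
Node 0 (S = 55): continuation = 1/1.06·[0.5143·7.3774 + 0.4857·31.5000] = 18.0133; exercise value = 15.0000 ≤ continuation, so V_0 = 18.0133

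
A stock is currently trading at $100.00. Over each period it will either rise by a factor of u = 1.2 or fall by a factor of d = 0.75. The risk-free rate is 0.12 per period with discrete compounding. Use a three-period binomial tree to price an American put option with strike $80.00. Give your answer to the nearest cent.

$1.06

Risk-neutral probability p = (1 + 0.12 − 0.75)/(1.2 − 0.75) = 0.3700/0.4500 = 0.8222
Terminal stock prices: S_uuu = 172.8, S_uud = 108, S_udd = 67.5, S_ddd = 42.19
Terminal payoffs (K − S): max(-92.8, 0) = 0, max(-28, 0) = 0, max(12.5, 0) = 12.5, max(37.81, 0) = 37.81
Node uu (S = 144): continuation = 1/1.12·[0.8222·0.0000 + 0.1778·0.0000] = 0.0000; exercise value = 0.0000 ≤ continuation, so V_uu = 0.0000
Node ud (S = 90): continuation = 1/1.12·[0.8222·0.0000 + 0.1778·12.5000] = 1.9841; exercise value = 0.0000 ≤ continuation, so V_ud = 1.9841
Node dd (S = 56.25): continuation = 1/1.12·[0.8222·12.5000 + 0.1778·37.8125] = 15.1786; exercise value = 23.7500 > continuation, so V_dd = 23.7500 (exercise)
Node u (S = 120): continuation = 1/1.12·[0.8222·0.0000 + 0.1778·1.9841] = 0.3149; exercise value = 0.0000 ≤ continuation, so V_u = 0.3149
Node d (S = 75): continuation = 1/1.12·[0.8222·1.9841 + 0.1778·23.7500] = 5.2264; exercise value = 5.0000 ≤ continuation, so V_d = 5.2264
Node 0 (S = 100): continuation = 1/1.12·[0.8222·0.3149 + 0.1778·5.2264] = 1.0608; exercise value = 0.0000 ≤ continuation, so V_0 = 1.0608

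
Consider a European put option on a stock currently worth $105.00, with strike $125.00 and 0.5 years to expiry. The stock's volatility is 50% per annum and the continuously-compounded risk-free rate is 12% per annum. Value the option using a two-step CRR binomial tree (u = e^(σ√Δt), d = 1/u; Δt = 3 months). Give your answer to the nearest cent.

CRR parameters: u = e^(σ√Δt) = e^(0.5·√0.25) = 1.2840, d = 1/u = 0.7788
Per-period rate: rΔt = 0.12·0.25 = 0.03, so R = e^0.03 = 1.0305
Risk-neutral probability p = (e^0.03 − 0.7788)/(1.2840 − 0.7788) = 0.2517/0.5052 = 0.4981
Terminal stock prices: S_uu = 173.1, S_ud = 105, S_dd = 63.69
Terminal payoffs (K − S): max(-48.12, 0) = 0, max(20, 0) = 20, max(61.31, 0) = 61.31
Node u (S = 134.8): V_u = e^(−0.03)·[0.4981·0.0000 + 0.5019·20.0000] = 9.7413
Node d (S = 81.77): V_d = e^(−0.03)·[0.4981·20.0000 + 0.5019·61.3143] = 39.5316
Node 0 (S = 105): V_0 = e^(−0.03)·[0.4981·9.7413 + 0.5019·39.5316] = 23.9632

$23.96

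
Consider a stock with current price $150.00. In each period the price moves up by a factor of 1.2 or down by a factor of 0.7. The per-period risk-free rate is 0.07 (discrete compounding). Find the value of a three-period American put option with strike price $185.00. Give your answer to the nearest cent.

$35.00

Risk-neutral probability p = (1 + 0.07 − 0.7)/(1.2 − 0.7) = 0.3700/0.5000 = 0.7400
Terminal stock prices: S_uuu = 259.2, S_uud = 151.2, S_udd = 88.2, S_ddd = 51.45
Terminal payoffs (K − S): max(-74.2, 0) = 0, max(33.8, 0) = 33.8, max(96.8, 0) = 96.8, max(133.6, 0) = 133.6
Node uu (S = 216): continuation = 1/1.07·[0.7400·0.0000 + 0.2600·33.8000] = 8.2131; exercise value = 0.0000 ≤ continuation, so V_uu = 8.2131
Node ud (S = 126): continuation = 1/1.07·[0.7400·33.8000 + 0.2600·96.8000] = 46.8972; exercise value = 59.0000 > continuation, so V_ud = 59.0000 (exercise)
Node dd (S = 73.5): continuation = 1/1.07·[0.7400·96.8000 + 0.2600·133.5500] = 99.3972; exercise value = 111.5000 > continuation, so V_dd = 111.5000 (exercise)
Node u (S = 180): continuation = 1/1.07·[0.7400·8.2131 + 0.2600·59.0000] = 20.0165; exercise value = 5.0000 ≤ continuation, so V_u = 20.0165
Node d (S = 105): continuation = 1/1.07·[0.7400·59.0000 + 0.2600·111.5000] = 67.8972; exercise value = 80.0000 > continuation, so V_d = 80.0000 (exercise)
Node 0 (S = 150): continuation = 1/1.07·[0.7400·20.0165 + 0.2600·80.0000] = 33.2825; exercise value = 35.0000 > continuation, so V_0 = 35.0000 (exercise)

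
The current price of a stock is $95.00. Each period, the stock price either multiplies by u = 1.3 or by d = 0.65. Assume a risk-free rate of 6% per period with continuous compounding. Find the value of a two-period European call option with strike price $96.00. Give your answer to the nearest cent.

Risk-neutral probability p = (e^0.06 − 0.65)/(1.3 − 0.65) = 0.4118/0.6500 = 0.6336
Terminal stock prices: S_uu = 160.6, S_ud = 80.28, S_dd = 40.14
Terminal payoffs (S − K): max(64.55, 0) = 64.55, max(-15.72, 0) = 0, max(-55.86, 0) = 0
Node u (S = 123.5): V_u = e^(−0.06)·[0.6336·64.5500 + 0.3664·0.0000] = 38.5168
Node d (S = 61.75): V_d = e^(−0.06)·[0.6336·0.0000 + 0.3664·0.0000] = 0.0000
Node 0 (S = 95): V_0 = e^(−0.06)·[0.6336·38.5168 + 0.3664·0.0000] = 22.9829

$22.98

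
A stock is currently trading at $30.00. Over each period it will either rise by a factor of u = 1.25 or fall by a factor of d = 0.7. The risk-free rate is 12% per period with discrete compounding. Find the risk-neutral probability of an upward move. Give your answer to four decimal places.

Risk-neutral probability p = (1 + 0.12 − 0.7)/(1.25 − 0.7) = 0.4200/0.5500 = 0.7636

p = 0.7636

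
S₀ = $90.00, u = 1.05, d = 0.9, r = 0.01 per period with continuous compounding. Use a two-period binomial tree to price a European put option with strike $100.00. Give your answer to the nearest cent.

Risk-neutral probability p = (e^0.01 − 0.9)/(1.05 − 0.9) = 0.1101/0.1500 = 0.7337
Terminal stock prices: S_uu = 99.23, S_ud = 85.05, S_dd = 72.9
Terminal payoffs (K − S): max(0.775, 0) = 0.775, max(14.95, 0) = 14.95, max(27.1, 0) = 27.1
Node u (S = 94.5): V_u = e^(−0.01)·[0.7337·0.7750 + 0.2663·14.9500] = 4.5050
Node d (S = 81): V_d = e^(−0.01)·[0.7337·14.9500 + 0.2663·27.1000] = 18.0050
Node 0 (S = 90): V_0 = e^(−0.01)·[0.7337·4.5050 + 0.2663·18.0050] = 8.0199

$8.02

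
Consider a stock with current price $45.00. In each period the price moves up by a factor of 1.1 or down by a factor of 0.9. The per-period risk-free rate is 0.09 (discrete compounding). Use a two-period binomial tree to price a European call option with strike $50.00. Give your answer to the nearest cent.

Risk-neutral probability p = (1 + 0.09 − 0.9)/(1.1 − 0.9) = 0.1900/0.2000 = 0.9500
Terminal stock prices: S_uu = 54.45, S_ud = 44.55, S_dd = 36.45
Terminal payoffs (S − K): max(4.45, 0) = 4.45, max(-5.45, 0) = 0, max(-13.55, 0) = 0
Node u (S = 49.5): V_u = 1/1.09·[0.9500·4.4500 + 0.0500·0.0000] = 3.8784
Node d (S = 40.5): V_d = 1/1.09·[0.9500·0.0000 + 0.0500·0.0000] = 0.0000
Node 0 (S = 45): V_0 = 1/1.09·[0.9500·3.8784 + 0.0500·0.0000] = 3.3803

$3.38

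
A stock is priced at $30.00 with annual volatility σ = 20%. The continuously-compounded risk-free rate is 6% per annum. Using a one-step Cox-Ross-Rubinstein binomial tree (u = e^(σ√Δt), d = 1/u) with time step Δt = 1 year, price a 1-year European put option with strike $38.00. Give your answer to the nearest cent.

$5.79

CRR parameters: u = e^(σ√Δt) = e^(0.2·√1) = 1.2214, d = 1/u = 0.8187
Per-period rate: rΔt = 0.06·1 = 0.06, so R = e^0.06 = 1.0618
Risk-neutral probability p = (e^0.06 − 0.8187)/(1.2214 − 0.8187) = 0.2431/0.4027 = 0.6037
Terminal stock prices: S_u = 36.64, S_d = 24.56
Terminal payoffs (K − S): max(1.358, 0) = 1.358, max(13.44, 0) = 13.44
Node 0 (S = 30): V_0 = e^(−0.06)·[0.6037·1.3579 + 0.3963·13.4381] = 5.7871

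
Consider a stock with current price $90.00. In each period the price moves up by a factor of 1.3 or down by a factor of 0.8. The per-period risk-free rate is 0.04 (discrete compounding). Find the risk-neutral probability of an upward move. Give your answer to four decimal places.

Risk-neutral probability p = (1 + 0.04 − 0.8)/(1.3 − 0.8) = 0.2400/0.5000 = 0.4800

p = 0.4800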